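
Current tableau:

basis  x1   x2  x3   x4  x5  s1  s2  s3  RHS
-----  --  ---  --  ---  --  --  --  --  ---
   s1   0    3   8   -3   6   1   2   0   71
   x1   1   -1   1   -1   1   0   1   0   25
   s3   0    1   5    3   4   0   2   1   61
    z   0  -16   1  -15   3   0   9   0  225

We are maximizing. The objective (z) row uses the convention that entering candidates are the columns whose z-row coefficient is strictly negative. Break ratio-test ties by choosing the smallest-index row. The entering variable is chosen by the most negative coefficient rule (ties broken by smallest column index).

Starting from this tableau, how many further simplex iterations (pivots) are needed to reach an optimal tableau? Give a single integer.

2

pivot: x2 in, s1 out → z = 1811/3
pivot: x4 in, s3 out → z = 893
No improving column remains; optimal.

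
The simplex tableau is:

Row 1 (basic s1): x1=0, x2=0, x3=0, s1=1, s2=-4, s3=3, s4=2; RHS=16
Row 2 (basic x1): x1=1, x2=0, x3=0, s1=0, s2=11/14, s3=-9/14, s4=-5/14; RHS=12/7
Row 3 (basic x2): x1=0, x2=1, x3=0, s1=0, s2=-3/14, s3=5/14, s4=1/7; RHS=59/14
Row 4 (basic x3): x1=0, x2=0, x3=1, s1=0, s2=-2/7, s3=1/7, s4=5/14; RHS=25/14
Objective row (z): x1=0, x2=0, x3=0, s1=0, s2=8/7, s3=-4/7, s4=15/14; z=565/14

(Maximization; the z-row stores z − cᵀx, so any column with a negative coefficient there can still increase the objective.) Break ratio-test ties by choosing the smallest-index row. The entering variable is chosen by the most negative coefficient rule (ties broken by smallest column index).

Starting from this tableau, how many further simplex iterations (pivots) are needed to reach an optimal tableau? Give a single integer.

1

pivot: s3 in, s1 out → z = 1823/42
No improving column remains; optimal.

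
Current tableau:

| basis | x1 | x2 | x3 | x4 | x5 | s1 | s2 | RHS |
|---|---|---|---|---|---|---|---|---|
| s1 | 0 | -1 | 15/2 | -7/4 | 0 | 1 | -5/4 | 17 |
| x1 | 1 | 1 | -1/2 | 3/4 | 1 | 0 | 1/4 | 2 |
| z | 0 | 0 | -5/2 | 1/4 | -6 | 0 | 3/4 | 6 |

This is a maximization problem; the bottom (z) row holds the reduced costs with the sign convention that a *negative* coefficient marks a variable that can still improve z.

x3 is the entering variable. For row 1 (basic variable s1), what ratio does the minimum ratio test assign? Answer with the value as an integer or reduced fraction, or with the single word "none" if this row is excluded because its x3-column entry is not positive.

34/15

Ratio = RHS / (x3 entry) = 17 / (15/2) = 34/15.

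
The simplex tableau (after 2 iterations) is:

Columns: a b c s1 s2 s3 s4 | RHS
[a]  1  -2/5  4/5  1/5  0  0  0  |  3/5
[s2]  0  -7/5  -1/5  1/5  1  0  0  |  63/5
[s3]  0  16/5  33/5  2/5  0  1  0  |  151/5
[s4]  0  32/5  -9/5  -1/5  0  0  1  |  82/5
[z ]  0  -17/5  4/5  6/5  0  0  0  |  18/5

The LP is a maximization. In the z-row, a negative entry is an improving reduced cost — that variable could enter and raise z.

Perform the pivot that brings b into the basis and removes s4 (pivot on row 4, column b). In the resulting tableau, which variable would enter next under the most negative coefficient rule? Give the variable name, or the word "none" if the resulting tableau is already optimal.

Pivot element 32/5. New z-row = old z-row − (-17/5)·(row 4/(32/5)).
Updated z-row coefficients: a: 0, b: 0, c: -5/32, s1: 35/32, s2: 0, s3: 0, s4: 17/32.
The most negative is -5/32 in column c, so c would enter next.

c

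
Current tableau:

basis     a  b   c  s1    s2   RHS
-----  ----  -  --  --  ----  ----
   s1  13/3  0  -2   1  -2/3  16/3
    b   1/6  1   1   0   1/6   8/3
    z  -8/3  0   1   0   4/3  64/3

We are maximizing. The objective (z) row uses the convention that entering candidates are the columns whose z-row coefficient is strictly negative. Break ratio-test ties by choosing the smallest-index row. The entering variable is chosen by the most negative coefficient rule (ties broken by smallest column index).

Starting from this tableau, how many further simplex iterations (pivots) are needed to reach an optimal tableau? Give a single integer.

2

pivot: a in, s1 out → z = 320/13
pivot: c in, b out → z = 176/7
No improving column remains; optimal.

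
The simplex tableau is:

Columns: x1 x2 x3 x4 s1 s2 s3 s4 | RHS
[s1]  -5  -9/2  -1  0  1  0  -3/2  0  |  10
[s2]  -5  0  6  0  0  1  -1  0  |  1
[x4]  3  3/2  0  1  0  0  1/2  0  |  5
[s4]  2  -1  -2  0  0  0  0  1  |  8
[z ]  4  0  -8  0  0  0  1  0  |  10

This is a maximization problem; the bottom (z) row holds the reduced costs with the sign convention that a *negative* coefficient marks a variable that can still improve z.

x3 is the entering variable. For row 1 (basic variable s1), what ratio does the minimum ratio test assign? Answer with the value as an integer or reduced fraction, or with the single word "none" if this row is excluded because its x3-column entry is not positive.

The x3 entry in row 1 is -1 ≤ 0, so this row gives no ratio.

none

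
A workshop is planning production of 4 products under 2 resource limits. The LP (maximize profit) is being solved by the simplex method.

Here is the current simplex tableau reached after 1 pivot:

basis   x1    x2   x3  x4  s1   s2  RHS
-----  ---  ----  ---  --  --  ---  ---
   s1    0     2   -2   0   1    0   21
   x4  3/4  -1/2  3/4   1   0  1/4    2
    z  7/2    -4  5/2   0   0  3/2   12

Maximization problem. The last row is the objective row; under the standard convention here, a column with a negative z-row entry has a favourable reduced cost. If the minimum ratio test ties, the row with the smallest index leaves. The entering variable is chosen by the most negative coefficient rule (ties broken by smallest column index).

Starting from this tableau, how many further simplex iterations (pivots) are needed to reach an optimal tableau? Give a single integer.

pivot: x2 in, s1 out → z = 54
pivot: x3 in, x4 out → z = 195/2
No improving column remains; optimal.

2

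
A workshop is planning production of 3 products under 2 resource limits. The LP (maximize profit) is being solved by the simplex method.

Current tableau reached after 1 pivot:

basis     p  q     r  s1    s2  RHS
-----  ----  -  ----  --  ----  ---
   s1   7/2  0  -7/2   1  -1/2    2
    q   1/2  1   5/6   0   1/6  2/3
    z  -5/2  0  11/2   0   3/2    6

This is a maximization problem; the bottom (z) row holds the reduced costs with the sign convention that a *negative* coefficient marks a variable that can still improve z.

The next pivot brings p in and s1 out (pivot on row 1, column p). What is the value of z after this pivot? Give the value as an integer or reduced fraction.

52/7

Minimum ratio for p: 2/(7/2) = 4/7.
z changes by −(z-row coeff of p)·ratio = −(-5/2)·(4/7) = 10/7.
New z = 6 + (10/7) = 52/7.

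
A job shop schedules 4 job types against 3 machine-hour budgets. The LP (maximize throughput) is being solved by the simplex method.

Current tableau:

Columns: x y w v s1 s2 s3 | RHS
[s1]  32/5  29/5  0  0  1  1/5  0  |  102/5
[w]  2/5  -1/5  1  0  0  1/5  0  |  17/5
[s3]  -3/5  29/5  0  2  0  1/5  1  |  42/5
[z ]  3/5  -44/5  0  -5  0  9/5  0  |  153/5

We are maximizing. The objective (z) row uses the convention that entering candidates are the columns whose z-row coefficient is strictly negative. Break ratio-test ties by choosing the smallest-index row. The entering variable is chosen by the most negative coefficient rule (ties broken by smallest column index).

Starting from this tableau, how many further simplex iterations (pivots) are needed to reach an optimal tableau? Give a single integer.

pivot: y in, s3 out → z = 1257/29
pivot: v in, y out → z = 258/5
pivot: x in, s1 out → z = 1743/32
No improving column remains; optimal.

3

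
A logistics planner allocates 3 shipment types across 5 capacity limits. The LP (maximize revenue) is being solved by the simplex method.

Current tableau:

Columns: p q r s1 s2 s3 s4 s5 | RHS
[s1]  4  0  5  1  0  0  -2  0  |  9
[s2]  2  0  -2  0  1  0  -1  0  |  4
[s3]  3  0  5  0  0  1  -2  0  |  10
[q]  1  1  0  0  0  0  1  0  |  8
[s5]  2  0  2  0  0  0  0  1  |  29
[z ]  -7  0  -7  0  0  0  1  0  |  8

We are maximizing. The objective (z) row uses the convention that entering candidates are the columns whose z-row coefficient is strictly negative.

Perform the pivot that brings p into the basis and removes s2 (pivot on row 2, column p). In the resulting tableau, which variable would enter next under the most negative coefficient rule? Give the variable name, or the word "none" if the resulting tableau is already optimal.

r

Pivot element 2. New z-row = old z-row − (-7)·(row 2/2).
Updated z-row coefficients: p: 0, q: 0, r: -14, s1: 0, s2: 7/2, s3: 0, s4: -5/2, s5: 0.
The most negative is -14 in column r, so r would enter next.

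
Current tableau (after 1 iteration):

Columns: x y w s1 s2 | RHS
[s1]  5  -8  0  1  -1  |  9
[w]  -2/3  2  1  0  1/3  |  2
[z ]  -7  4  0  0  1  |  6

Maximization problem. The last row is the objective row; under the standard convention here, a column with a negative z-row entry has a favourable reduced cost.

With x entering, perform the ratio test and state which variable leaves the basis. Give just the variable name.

s1

Ratios: row 1 (s1): 9/5 = 9/5; row 2 (w): entry -2/3 ≤ 0, skip.
Minimum ratio 9/5 is in the s1 row, so s1 leaves.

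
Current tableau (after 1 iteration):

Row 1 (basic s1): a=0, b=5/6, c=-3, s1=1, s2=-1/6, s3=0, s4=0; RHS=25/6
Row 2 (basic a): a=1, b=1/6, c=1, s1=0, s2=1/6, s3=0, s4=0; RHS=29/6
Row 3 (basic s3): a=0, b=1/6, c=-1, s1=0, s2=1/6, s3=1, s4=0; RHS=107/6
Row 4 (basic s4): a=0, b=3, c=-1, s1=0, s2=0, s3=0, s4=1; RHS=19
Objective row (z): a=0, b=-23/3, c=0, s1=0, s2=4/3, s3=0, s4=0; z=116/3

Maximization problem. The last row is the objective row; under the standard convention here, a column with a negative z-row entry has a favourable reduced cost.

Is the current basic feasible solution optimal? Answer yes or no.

no

Column b has objective-row coefficient -23/3, which is negative; an improving pivot exists, so not yet optimal.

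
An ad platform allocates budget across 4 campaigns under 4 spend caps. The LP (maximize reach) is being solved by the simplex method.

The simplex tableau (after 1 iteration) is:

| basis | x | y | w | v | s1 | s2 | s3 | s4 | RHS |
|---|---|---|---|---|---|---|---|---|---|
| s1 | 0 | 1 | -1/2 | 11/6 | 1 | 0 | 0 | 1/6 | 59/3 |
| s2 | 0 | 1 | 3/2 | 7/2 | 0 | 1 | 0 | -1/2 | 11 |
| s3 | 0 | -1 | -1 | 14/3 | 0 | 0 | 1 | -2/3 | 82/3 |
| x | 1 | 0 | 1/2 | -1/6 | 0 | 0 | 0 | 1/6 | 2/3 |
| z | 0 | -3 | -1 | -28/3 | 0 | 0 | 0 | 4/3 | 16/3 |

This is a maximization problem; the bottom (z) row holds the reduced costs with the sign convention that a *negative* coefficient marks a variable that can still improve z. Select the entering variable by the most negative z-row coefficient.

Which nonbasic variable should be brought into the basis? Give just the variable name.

Objective-row coefficients: x: 0, y: -3, w: -1, v: -28/3, s1: 0, s2: 0, s3: 0, s4: 4/3.
The most negative is -28/3 in column v, so v enters.

v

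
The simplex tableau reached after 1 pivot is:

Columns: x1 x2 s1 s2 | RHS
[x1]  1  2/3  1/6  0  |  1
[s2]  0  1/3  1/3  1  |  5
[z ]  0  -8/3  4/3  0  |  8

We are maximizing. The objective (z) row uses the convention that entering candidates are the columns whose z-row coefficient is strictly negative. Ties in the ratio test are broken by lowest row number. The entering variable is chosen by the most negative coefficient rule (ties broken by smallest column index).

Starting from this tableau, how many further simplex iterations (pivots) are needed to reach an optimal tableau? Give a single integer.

pivot: x2 in, x1 out → z = 12
No improving column remains; optimal.

1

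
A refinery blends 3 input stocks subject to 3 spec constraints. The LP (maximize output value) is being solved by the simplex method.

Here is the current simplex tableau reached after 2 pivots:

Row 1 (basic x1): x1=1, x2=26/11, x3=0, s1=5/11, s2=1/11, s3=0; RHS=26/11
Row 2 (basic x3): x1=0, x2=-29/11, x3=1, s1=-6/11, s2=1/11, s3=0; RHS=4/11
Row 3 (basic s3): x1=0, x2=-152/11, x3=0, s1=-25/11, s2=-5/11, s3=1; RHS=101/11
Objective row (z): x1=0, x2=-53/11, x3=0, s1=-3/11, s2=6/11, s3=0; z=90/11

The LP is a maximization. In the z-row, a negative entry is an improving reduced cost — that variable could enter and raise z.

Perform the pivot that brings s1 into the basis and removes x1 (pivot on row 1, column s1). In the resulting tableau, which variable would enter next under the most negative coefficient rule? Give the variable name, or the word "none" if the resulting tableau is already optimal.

Pivot element 5/11. New z-row = old z-row − (-3/11)·(row 1/(5/11)).
Updated z-row coefficients: x1: 3/5, x2: -17/5, x3: 0, s1: 0, s2: 3/5, s3: 0.
The most negative is -17/5 in column x2, so x2 would enter next.

x2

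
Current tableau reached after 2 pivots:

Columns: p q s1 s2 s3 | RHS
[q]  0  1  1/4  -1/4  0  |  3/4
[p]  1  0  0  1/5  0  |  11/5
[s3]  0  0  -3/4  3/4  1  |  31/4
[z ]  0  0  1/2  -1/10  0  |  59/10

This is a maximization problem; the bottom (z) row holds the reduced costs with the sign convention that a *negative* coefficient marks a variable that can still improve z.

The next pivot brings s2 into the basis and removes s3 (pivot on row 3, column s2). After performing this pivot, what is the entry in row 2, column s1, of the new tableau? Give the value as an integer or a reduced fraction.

1/5

Pivot element is row 3, column s2: 3/4.
Normalize row 3: new (row 3, s1) = (-3/4)/(3/4) = -1.
row 2 ← row 2 − (1/5)·(new row 3): 0 − (1/5)·(-1) = 1/5.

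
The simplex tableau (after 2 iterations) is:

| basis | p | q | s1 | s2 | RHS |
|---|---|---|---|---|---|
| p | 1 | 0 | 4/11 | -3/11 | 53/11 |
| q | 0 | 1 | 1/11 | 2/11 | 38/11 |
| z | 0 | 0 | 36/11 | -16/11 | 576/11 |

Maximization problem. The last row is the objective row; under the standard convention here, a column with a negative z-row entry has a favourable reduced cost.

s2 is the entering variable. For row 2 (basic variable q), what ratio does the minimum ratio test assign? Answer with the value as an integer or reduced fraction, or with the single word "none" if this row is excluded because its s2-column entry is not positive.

19

Ratio = RHS / (s2 entry) = (38/11) / (2/11) = 19.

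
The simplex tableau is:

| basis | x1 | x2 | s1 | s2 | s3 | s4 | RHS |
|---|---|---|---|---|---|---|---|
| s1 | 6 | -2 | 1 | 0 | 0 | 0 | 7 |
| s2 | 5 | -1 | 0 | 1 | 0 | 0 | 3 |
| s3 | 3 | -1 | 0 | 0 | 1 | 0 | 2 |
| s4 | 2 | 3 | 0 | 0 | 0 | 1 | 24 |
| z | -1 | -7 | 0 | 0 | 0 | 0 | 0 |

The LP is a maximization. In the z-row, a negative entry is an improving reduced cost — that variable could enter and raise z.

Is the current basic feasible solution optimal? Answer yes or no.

Column x1 has objective-row coefficient -1, which is negative; an improving pivot exists, so not yet optimal.

no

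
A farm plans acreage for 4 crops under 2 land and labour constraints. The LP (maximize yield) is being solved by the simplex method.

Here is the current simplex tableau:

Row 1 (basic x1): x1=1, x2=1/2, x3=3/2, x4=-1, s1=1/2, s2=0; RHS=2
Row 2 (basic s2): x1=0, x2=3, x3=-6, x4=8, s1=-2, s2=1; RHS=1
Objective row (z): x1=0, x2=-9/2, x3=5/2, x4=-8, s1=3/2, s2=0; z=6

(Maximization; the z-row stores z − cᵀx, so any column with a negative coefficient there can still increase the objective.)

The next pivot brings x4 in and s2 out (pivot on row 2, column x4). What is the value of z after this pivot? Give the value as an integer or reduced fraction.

7

Minimum ratio for x4: 1/8 = 1/8.
z changes by −(z-row coeff of x4)·ratio = −(-8)·(1/8) = 1.
New z = 6 + 1 = 7.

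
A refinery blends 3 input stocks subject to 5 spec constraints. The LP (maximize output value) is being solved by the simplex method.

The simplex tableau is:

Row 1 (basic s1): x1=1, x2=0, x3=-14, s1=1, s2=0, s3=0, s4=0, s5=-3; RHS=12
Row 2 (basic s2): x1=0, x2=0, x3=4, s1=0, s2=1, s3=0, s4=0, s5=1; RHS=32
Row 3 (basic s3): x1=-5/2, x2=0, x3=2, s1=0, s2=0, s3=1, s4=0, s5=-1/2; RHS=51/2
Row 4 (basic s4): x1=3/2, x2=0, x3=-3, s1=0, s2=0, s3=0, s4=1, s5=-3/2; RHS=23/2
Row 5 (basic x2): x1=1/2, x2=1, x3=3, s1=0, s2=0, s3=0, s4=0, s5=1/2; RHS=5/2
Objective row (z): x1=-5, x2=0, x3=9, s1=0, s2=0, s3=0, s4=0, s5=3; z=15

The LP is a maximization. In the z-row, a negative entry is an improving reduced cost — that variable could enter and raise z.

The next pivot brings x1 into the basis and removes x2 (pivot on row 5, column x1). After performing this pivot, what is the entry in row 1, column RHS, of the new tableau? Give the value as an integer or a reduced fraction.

7

Pivot element is row 5, column x1: 1/2.
Normalize row 5: new (row 5, RHS) = (5/2)/(1/2) = 5.
row 1 ← row 1 − 1·(new row 5): 12 − 1·5 = 7.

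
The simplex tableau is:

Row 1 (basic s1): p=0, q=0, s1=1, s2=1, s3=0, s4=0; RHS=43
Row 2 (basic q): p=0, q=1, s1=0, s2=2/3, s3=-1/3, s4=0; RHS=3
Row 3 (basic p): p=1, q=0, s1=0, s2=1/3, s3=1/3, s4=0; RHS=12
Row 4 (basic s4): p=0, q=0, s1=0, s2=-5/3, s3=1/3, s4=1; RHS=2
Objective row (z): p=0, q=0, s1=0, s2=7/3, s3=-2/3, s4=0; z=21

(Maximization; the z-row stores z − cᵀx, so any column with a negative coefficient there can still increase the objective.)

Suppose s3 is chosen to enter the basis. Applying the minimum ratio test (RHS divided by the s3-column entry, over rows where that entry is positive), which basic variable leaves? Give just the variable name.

s4

Ratios: row 1 (s1): entry 0 ≤ 0, skip; row 2 (q): entry -1/3 ≤ 0, skip; row 3 (p): 12/(1/3) = 36; row 4 (s4): 2/(1/3) = 6.
Minimum ratio 6 is in the s4 row, so s4 leaves.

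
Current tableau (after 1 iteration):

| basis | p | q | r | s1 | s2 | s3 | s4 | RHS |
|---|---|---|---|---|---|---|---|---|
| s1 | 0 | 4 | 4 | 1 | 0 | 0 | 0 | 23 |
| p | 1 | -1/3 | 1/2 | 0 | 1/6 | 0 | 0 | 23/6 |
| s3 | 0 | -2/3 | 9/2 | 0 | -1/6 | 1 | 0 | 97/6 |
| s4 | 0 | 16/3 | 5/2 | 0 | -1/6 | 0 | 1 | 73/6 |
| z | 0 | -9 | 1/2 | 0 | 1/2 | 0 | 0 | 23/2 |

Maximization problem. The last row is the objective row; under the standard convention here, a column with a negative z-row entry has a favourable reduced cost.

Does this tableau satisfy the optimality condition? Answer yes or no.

Column q has objective-row coefficient -9, which is negative; an improving pivot exists, so not yet optimal.

no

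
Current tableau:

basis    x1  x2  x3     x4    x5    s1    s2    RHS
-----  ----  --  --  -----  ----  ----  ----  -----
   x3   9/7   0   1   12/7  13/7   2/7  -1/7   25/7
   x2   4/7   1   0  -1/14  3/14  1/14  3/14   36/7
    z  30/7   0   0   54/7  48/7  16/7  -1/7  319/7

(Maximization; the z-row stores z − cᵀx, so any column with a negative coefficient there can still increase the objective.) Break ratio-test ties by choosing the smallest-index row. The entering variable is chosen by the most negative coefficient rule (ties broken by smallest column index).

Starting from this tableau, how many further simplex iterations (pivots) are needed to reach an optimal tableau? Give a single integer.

1

pivot: s2 in, x2 out → z = 49
No improving column remains; optimal.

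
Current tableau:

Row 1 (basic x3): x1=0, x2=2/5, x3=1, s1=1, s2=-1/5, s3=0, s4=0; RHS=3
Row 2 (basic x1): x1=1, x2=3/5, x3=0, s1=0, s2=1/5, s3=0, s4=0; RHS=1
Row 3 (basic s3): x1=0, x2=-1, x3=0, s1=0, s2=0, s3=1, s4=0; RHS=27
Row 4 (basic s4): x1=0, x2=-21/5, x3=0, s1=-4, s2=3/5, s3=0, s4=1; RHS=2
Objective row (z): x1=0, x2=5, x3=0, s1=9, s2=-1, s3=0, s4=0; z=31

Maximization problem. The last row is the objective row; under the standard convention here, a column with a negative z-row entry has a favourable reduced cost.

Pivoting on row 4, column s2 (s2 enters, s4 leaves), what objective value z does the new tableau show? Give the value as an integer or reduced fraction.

103/3

Minimum ratio for s2: 2/(3/5) = 10/3.
z changes by −(z-row coeff of s2)·ratio = −(-1)·(10/3) = 10/3.
New z = 31 + (10/3) = 103/3.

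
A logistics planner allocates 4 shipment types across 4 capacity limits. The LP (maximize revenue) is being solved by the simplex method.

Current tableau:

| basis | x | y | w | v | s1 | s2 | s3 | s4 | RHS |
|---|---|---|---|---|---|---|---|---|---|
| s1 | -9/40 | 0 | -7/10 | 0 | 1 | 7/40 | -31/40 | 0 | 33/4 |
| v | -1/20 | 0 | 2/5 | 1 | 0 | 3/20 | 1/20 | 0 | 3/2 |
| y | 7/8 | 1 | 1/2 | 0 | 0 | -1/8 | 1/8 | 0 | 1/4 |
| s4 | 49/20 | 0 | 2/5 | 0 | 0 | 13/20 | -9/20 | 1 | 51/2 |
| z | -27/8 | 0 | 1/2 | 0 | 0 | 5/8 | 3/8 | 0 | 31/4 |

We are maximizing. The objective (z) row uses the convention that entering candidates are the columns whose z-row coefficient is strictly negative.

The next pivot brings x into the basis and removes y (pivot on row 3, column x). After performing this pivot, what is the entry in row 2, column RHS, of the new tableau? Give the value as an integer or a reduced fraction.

Pivot element is row 3, column x: 7/8.
Normalize row 3: new (row 3, RHS) = (1/4)/(7/8) = 2/7.
row 2 ← row 2 − (-1/20)·(new row 3): 3/2 − (-1/20)·(2/7) = 53/35.

53/35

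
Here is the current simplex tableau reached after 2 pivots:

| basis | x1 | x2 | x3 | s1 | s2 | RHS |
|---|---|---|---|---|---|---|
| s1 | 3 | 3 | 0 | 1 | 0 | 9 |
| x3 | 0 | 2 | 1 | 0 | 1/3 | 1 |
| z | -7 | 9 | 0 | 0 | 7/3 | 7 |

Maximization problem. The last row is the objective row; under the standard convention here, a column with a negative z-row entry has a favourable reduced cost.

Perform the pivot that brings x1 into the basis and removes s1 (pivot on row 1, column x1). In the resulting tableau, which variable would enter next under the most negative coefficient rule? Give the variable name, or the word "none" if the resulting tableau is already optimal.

none

Pivot element 3. New z-row = old z-row − (-7)·(row 1/3).
Updated z-row coefficients: x1: 0, x2: 16, x3: 0, s1: 7/3, s2: 7/3.
No coefficient is strictly negative; the tableau after this pivot is optimal.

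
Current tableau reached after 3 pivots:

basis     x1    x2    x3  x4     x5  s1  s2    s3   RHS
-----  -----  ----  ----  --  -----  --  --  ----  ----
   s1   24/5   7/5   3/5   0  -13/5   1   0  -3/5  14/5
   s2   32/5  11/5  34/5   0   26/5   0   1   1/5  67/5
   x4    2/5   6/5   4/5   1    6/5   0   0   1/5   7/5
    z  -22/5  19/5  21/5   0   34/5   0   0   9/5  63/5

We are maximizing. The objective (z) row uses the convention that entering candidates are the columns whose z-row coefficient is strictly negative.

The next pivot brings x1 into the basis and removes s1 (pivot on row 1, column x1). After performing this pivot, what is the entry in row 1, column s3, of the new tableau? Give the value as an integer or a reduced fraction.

Pivot element is row 1, column x1: 24/5.
Normalize row 1: new (row 1, s3) = (-3/5)/(24/5) = -1/8.
Row 1 is the pivot row, so the entry is -1/8.

-1/8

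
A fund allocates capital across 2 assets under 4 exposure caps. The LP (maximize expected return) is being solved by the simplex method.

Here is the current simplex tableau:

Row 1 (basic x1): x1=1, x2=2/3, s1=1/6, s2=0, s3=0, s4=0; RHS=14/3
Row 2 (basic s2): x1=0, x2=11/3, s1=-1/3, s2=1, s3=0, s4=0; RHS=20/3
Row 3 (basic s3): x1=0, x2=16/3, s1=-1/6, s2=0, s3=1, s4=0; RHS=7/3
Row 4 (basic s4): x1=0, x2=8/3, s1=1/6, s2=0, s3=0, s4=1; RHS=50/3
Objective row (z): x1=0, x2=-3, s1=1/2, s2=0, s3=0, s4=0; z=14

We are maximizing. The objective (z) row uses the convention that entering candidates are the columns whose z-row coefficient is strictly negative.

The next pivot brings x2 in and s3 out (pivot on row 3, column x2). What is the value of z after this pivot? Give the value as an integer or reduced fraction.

245/16

Minimum ratio for x2: (7/3)/(16/3) = 7/16.
z changes by −(z-row coeff of x2)·ratio = −(-3)·(7/16) = 21/16.
New z = 14 + (21/16) = 245/16.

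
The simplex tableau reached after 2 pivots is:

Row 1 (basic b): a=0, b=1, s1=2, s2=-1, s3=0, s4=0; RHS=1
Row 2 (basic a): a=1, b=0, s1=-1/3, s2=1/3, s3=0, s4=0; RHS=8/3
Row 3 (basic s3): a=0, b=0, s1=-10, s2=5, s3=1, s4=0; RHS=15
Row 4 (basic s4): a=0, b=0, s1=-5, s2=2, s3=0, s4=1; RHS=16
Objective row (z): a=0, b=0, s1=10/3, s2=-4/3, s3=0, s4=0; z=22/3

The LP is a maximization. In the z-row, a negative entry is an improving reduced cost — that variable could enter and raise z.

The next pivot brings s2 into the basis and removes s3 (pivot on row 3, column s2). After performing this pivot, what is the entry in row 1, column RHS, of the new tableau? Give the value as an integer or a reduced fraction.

4

Pivot element is row 3, column s2: 5.
Normalize row 3: new (row 3, RHS) = 15/5 = 3.
row 1 ← row 1 − (-1)·(new row 3): 1 − (-1)·3 = 4.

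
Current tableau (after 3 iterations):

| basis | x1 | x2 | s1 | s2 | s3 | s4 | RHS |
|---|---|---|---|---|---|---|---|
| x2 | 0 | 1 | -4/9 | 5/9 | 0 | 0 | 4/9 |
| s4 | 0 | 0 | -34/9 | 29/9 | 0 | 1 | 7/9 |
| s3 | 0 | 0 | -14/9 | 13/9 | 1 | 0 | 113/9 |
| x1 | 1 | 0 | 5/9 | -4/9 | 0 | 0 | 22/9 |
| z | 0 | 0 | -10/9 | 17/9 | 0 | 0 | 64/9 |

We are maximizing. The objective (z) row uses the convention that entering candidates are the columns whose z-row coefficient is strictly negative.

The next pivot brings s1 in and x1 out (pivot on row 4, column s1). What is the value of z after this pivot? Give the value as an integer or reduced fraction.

Minimum ratio for s1: (22/9)/(5/9) = 22/5.
z changes by −(z-row coeff of s1)·ratio = −(-10/9)·(22/5) = 44/9.
New z = 64/9 + (44/9) = 12.

12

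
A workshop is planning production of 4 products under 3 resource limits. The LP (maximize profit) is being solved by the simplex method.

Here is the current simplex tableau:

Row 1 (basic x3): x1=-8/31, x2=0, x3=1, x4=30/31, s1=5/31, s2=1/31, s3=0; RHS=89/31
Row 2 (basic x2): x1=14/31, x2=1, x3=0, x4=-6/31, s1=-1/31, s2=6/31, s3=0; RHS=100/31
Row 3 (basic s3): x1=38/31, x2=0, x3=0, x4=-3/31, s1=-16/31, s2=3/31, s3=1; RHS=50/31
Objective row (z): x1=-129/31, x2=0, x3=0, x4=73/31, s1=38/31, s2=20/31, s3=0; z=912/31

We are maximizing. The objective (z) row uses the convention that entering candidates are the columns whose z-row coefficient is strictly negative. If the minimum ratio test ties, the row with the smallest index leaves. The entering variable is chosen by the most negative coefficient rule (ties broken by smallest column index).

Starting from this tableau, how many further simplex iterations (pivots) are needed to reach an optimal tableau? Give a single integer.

2

pivot: x1 in, s3 out → z = 663/19
pivot: s1 in, x2 out → z = 131/3
No improving column remains; optimal.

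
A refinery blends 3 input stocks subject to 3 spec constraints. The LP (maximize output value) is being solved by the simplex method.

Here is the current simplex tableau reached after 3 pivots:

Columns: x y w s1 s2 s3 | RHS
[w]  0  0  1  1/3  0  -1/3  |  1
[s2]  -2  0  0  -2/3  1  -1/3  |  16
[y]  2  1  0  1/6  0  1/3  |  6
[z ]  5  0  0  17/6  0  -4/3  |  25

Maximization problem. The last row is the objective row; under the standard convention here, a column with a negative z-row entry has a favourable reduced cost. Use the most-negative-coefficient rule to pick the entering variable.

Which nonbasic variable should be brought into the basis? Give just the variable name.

s3

Objective-row coefficients: x: 5, y: 0, w: 0, s1: 17/6, s2: 0, s3: -4/3.
The most negative is -4/3 in column s3, so s3 enters.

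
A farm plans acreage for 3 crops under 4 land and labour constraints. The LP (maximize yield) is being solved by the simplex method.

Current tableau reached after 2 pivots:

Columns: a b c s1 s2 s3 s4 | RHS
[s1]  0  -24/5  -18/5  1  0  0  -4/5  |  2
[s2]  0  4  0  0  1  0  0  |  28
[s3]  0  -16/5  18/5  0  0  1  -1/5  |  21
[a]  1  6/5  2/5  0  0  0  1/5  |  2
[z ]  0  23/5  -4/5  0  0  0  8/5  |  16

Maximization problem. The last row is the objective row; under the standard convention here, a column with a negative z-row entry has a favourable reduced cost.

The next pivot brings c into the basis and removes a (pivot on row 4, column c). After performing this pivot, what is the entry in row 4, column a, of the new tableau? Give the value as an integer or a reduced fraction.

5/2

Pivot element is row 4, column c: 2/5.
Normalize row 4: new (row 4, a) = 1/(2/5) = 5/2.
Row 4 is the pivot row, so the entry is 5/2.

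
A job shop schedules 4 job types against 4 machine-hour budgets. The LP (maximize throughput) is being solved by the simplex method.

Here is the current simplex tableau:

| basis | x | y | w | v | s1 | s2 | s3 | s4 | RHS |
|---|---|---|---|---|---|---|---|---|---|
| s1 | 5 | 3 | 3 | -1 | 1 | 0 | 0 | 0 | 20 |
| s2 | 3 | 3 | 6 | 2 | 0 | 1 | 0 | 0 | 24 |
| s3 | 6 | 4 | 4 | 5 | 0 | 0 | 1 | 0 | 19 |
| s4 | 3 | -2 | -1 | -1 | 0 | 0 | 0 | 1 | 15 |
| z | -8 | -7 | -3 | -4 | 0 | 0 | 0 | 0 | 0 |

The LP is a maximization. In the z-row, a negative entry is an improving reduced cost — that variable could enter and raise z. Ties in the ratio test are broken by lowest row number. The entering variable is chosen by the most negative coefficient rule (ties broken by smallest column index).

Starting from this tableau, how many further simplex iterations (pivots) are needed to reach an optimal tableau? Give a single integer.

pivot: x in, s3 out → z = 76/3
pivot: y in, x out → z = 133/4
No improving column remains; optimal.

2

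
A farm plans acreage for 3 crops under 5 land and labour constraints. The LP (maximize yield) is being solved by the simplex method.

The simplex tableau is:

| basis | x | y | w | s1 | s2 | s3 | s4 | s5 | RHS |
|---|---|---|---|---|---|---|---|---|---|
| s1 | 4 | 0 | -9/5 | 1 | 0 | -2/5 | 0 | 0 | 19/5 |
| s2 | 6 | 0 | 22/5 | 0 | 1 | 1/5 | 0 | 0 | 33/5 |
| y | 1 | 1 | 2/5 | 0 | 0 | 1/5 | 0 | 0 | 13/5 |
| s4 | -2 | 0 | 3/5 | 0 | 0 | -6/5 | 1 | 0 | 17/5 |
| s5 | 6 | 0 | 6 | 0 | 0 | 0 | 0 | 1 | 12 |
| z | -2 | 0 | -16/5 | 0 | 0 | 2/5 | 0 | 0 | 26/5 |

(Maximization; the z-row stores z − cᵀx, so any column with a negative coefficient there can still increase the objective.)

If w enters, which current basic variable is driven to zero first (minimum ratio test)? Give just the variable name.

Ratios: row 1 (s1): entry -9/5 ≤ 0, skip; row 2 (s2): (33/5)/(22/5) = 3/2; row 3 (y): (13/5)/(2/5) = 13/2; row 4 (s4): (17/5)/(3/5) = 17/3; row 5 (s5): 12/6 = 2.
Minimum ratio 3/2 is in the s2 row, so s2 leaves.

s2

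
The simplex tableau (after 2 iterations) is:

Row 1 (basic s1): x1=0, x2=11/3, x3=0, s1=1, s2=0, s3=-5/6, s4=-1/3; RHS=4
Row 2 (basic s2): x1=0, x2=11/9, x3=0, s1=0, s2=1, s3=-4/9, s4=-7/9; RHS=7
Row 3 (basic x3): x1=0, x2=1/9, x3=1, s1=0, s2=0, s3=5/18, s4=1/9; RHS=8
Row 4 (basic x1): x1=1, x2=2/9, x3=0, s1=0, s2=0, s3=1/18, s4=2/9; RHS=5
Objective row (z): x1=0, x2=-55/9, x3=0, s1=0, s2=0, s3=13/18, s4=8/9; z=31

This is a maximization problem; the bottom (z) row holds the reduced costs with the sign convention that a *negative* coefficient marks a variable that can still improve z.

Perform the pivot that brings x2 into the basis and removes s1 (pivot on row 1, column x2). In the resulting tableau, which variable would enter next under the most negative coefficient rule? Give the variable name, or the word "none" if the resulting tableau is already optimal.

s3

Pivot element 11/3. New z-row = old z-row − (-55/9)·(row 1/(11/3)).
Updated z-row coefficients: x1: 0, x2: 0, x3: 0, s1: 5/3, s2: 0, s3: -2/3, s4: 1/3.
The most negative is -2/3 in column s3, so s3 would enter next.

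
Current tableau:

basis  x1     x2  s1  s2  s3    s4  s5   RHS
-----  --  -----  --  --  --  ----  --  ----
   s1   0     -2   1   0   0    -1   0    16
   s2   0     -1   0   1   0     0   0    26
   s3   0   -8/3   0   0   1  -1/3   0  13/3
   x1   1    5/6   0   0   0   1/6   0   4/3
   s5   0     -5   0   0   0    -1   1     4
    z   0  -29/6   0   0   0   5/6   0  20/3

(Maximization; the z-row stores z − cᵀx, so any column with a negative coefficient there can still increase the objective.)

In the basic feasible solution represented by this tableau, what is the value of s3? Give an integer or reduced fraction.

13/3

s3 is basic (row 3); its value is the RHS of that row: 13/3.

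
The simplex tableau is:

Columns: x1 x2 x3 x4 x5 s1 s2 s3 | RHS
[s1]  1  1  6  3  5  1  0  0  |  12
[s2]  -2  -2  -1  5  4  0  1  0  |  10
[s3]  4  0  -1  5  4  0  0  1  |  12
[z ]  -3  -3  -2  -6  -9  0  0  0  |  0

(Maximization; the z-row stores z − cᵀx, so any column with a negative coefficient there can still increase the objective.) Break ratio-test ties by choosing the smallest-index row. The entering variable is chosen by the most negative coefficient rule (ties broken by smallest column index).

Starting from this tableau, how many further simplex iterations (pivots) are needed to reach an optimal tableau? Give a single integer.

pivot: x5 in, s1 out → z = 108/5
pivot: x1 in, s3 out → z = 45/2
pivot: x2 in, x5 out → z = 36
No improving column remains; optimal.

3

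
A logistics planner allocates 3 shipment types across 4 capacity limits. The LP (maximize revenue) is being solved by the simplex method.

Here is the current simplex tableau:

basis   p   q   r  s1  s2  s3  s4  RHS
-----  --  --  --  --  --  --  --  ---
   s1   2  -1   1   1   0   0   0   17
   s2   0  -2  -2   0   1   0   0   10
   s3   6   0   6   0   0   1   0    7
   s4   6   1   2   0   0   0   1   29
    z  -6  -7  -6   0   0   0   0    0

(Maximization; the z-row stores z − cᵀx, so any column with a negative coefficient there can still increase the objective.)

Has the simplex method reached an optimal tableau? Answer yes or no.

no

Column p has objective-row coefficient -6, which is negative; an improving pivot exists, so not yet optimal.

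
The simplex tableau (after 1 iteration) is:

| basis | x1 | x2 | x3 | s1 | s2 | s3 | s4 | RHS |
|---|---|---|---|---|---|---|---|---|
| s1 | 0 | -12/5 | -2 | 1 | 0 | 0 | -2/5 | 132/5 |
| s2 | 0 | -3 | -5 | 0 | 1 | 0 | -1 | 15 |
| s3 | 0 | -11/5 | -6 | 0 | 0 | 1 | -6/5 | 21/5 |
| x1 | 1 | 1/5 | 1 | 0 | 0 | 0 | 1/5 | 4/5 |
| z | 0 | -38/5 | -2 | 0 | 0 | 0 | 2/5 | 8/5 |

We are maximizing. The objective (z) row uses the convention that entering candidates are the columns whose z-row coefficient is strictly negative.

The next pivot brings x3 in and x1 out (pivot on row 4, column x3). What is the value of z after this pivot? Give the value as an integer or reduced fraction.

16/5

Minimum ratio for x3: (4/5)/1 = 4/5.
z changes by −(z-row coeff of x3)·ratio = −(-2)·(4/5) = 8/5.
New z = 8/5 + (8/5) = 16/5.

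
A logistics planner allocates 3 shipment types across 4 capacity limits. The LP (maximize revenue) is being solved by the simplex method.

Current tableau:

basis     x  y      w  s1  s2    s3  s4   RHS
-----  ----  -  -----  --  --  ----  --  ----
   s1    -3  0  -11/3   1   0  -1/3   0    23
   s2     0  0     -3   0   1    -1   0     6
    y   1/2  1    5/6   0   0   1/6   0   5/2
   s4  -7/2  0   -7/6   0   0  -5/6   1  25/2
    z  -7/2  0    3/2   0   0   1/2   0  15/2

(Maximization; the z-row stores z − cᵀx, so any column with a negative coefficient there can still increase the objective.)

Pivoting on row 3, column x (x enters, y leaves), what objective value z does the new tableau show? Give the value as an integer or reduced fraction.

Minimum ratio for x: (5/2)/(1/2) = 5.
z changes by −(z-row coeff of x)·ratio = −(-7/2)·5 = 35/2.
New z = 15/2 + (35/2) = 25.

25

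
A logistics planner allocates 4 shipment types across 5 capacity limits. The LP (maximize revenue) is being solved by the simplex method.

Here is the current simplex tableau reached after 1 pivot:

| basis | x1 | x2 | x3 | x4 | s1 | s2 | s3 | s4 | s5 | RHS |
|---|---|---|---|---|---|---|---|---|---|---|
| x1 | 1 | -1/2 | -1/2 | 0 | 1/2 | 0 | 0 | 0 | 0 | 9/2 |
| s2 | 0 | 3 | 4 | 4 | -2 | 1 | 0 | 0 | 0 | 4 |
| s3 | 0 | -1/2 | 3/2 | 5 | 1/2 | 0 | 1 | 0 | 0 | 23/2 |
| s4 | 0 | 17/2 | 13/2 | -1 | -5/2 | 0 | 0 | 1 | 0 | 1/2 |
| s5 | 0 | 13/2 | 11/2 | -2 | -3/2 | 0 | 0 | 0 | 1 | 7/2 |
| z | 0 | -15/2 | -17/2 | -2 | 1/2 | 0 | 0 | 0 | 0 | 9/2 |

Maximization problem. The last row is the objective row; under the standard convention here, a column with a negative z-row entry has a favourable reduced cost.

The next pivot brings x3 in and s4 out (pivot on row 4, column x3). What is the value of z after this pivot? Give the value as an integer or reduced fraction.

Minimum ratio for x3: (1/2)/(13/2) = 1/13.
z changes by −(z-row coeff of x3)·ratio = −(-17/2)·(1/13) = 17/26.
New z = 9/2 + (17/26) = 67/13.

67/13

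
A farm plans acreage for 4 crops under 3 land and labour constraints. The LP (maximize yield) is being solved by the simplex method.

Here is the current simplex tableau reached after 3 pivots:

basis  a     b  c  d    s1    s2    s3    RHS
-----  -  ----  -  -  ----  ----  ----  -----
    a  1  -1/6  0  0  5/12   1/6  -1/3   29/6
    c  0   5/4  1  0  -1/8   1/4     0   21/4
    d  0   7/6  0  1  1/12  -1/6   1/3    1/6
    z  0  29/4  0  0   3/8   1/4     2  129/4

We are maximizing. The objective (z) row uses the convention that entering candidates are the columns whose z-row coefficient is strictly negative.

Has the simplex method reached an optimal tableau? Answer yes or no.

yes

No objective-row coefficient is strictly negative, so no entering variable exists; the tableau is optimal.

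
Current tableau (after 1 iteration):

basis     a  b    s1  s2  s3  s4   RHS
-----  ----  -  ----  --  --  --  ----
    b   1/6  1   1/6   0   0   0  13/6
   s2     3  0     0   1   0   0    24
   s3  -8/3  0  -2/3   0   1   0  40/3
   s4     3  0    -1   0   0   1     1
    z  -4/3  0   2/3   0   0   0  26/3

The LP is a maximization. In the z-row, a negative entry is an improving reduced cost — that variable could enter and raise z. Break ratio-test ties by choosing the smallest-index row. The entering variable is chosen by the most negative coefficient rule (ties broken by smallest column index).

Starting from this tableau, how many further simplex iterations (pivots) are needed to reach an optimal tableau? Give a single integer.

1

pivot: a in, s4 out → z = 82/9
No improving column remains; optimal.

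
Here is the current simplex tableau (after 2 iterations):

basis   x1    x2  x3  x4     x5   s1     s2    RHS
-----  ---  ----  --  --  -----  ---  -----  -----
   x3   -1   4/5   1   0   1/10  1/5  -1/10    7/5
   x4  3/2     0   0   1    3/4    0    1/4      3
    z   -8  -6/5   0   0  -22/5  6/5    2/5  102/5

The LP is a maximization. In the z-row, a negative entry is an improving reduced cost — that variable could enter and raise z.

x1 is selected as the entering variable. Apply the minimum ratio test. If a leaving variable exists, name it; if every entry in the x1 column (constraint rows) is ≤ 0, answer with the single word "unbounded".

x4

Ratios: row 1 (x3): entry -1 ≤ 0, skip; row 2 (x4): 3/(3/2) = 2.
Minimum ratio is in the x4 row, so x4 leaves.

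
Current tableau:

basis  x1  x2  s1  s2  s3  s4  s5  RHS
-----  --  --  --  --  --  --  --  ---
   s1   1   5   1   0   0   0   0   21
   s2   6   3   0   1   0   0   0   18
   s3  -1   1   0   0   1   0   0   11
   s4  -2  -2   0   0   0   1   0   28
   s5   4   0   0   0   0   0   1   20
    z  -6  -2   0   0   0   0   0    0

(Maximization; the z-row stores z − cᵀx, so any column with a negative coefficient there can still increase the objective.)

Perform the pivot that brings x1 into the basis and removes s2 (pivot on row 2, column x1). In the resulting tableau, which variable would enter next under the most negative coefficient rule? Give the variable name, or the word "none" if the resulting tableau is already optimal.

Pivot element 6. New z-row = old z-row − (-6)·(row 2/6).
Updated z-row coefficients: x1: 0, x2: 1, s1: 0, s2: 1, s3: 0, s4: 0, s5: 0.
No coefficient is strictly negative; the tableau after this pivot is optimal.

none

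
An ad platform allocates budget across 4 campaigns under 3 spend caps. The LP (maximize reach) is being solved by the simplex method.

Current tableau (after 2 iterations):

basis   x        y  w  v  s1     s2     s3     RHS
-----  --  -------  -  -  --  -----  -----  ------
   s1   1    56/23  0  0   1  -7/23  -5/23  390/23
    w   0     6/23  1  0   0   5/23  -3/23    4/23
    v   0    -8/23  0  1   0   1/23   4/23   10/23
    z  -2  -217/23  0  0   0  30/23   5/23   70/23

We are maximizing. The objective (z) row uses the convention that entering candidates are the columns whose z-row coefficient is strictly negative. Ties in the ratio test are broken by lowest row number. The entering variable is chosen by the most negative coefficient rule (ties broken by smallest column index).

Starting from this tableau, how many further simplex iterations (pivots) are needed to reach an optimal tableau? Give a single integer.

pivot: y in, w out → z = 28/3
pivot: s3 in, s1 out → z = 235/3
pivot: w in, v out → z = 325/4
No improving column remains; optimal.

3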